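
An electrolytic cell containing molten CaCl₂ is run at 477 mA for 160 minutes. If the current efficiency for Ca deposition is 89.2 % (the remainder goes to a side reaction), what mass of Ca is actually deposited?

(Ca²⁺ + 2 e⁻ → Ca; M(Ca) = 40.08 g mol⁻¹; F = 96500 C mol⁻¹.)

0.848 g

Q = I·t = 0.4770 × 9600.0 = 4579 C.
n(e⁻) = 4579/96500 = 0.04745 mol; theoretically n(Ca) = 0.04745/2 = 0.02373 mol, m_theo = 0.9510 g.
At 89.2 % efficiency, m_actual = 0.892 × 0.9510 = 0.848 g.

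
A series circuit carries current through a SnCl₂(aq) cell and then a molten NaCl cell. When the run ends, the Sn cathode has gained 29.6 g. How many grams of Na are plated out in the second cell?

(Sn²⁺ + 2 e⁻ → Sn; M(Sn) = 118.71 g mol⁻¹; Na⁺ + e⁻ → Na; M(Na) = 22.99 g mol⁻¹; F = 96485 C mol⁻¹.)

11.5 g

n(Sn) = 29.6 / 118.71 = 0.2493 mol.
Since Sn²⁺ + 2 e⁻ → Sn, n(e⁻) passed = 2 × 0.2493 = 0.4987 mol.
Cells in series carry the same charge, so the same 0.4987 mol of electrons passes through cell 2.
Na⁺ + e⁻ → Na, so n(Na) = 0.4987 / 1 = 0.4987 mol.
m(Na) = 0.4987 × 22.99 = 11.5 g.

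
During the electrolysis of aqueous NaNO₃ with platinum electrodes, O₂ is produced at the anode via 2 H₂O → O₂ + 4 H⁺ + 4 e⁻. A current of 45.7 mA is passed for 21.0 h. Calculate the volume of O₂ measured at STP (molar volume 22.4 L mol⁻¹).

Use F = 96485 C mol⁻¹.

Q = I·t = 0.04570 A × 75600 s = 3455 C.
n(e⁻) = Q/F = 3455 / 96485 = 0.03581 mol.
4 electrons are transferred per O₂ molecule, so n(O₂) = 0.03581 / 4 = 0.008952 mol.
V = n × V_m = 0.008952 × 22.4 = 0.201 L.

0.201 L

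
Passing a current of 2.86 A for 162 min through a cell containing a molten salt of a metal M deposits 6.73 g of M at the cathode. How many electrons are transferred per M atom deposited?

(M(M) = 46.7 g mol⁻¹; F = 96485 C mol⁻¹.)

Q = I·t = 2.860 A × 9720.0 s = 27800 C, so n(e⁻) = 27800/96485 = 0.2881 mol.
n(M) deposited = 6.73 / 46.7 = 0.1441 mol.
Electrons per atom = n(e⁻)/n(M) = 0.2881 / 0.1441 = 2.00 ≈ 2, so the ion is M²⁺.

2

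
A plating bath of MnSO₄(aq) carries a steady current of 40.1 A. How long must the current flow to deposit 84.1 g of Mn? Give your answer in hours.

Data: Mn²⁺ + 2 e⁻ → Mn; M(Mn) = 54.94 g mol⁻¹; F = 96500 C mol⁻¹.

n(Mn) = m/M = 84.1 / 54.94 = 1.531 mol.
Each Mn atom requires 2 electrons, so n(e⁻) = 2 × 1.531 = 3.062 mol.
Q = n(e⁻)·F = 3.062 × 96500 = 295400 C.
t = Q/I = 295400 / 40.10 A = 7368 s = 2.05 h.

2.05 h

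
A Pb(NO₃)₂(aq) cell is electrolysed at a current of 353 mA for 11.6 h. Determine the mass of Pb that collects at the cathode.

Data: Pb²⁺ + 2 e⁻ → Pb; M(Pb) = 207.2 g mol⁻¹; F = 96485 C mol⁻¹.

Q = I·t = 0.3530 A × 41760 s = 14740 C.
n(e⁻) = Q/F = 14740 / 96485 = 0.1528 mol.
Pb²⁺ + 2 e⁻ → Pb, so n(Pb) = n(e⁻)/2 = 0.07639 mol.
m = n·M = 0.07639 × 207.2 = 15.8 g.

15.8 g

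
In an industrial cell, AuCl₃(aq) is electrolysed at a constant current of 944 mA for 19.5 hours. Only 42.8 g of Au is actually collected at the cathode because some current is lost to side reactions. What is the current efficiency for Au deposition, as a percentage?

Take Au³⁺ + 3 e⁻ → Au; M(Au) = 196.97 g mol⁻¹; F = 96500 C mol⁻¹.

Q = I·t = 0.9440 × 70200 = 66270 C; n(e⁻) = 66270/96500 = 0.6867 mol.
Theoretical n(Au) = n(e⁻)/3 = 0.2289 mol, i.e. m_theo = 0.2289 × 196.97 = 45.09 g.
Efficiency = m_actual / m_theo = 42.8 / 45.09 = 94.9 %.

94.9 %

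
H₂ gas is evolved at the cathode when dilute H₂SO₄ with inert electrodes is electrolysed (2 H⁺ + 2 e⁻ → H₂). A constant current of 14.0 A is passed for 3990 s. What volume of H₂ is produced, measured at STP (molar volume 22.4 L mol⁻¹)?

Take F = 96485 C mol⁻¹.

6.48 L

Q = I·t = 14.00 A × 3990.0 s = 55860 C.
n(e⁻) = Q/F = 55860 / 96485 = 0.5790 mol.
2 electrons are transferred per H₂ molecule, so n(H₂) = 0.5790 / 2 = 0.2895 mol.
V = n × V_m = 0.2895 × 22.4 = 6.48 L.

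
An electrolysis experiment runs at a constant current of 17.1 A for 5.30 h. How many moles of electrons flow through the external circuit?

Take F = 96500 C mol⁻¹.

3.38 mol

Q = I·t = 17.10 A × 19080 s = 326300 C.
n(e⁻) = Q/F = 326300 / 96500 = 3.38 mol.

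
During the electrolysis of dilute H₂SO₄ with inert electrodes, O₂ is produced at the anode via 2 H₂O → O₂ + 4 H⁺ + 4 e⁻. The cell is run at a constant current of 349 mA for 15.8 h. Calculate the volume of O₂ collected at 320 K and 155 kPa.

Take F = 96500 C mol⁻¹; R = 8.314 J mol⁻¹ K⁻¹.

0.883 L

Q = I·t = 0.3490 A × 56880 s = 19850 C.
n(e⁻) = Q/F = 19850 / 96500 = 0.2057 mol.
4 electrons are transferred per O₂ molecule, so n(O₂) = 0.2057 / 4 = 0.05143 mol.
V = nRT/P = (0.05143 × 8.314 × 320) / (155 × 10³ Pa) = 8.83 × 10⁻⁴ m³ = 0.883 L.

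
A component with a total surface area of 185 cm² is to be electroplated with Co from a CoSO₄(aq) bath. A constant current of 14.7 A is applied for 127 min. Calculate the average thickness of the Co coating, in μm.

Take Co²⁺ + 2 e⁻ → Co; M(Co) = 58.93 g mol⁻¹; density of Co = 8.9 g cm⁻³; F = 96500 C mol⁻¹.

208 μm

Q = I·t = 14.70 × 7620.0 = 112000 C; n(e⁻) = 1.161 mol.
n(Co) = n(e⁻)/2 = 0.5804 mol, so m = 0.5804 × 58.93 = 34.20 g.
Volume = m/ρ = 34.20 / 8.9 = 3.843 cm³.
Thickness = V/A = 3.843 / 185 = 0.0208 cm = 208 μm.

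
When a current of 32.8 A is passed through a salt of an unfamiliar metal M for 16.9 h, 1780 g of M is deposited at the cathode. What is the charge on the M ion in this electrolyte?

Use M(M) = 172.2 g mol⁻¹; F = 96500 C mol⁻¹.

Q = I·t = 32.80 A × 60840 s = 1996000 C, so n(e⁻) = 1996000/96500 = 20.68 mol.
n(M) deposited = 1780 / 172.2 = 10.34 mol.
Electrons per atom = n(e⁻)/n(M) = 20.68 / 10.34 = 2.00 ≈ 2, so the ion is M²⁺.

+2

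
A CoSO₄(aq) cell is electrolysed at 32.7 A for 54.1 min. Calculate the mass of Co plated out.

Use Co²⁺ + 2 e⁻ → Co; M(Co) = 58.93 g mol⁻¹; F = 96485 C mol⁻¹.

32.4 g

Q = I·t = 32.70 A × 3246.0 s = 106100 C.
n(e⁻) = Q/F = 106100 / 96485 = 1.100 mol.
Co²⁺ + 2 e⁻ → Co, so n(Co) = n(e⁻)/2 = 0.5501 mol.
m = n·M = 0.5501 × 58.93 = 32.4 g.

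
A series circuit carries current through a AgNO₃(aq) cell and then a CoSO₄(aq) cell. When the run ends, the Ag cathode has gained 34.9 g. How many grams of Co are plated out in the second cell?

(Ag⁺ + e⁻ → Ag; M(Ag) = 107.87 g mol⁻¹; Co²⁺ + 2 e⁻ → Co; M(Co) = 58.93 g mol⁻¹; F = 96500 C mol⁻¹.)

n(Ag) = 34.9 / 107.87 = 0.3235 mol.
Since Ag⁺ + e⁻ → Ag, n(e⁻) passed = 1 × 0.3235 = 0.3235 mol.
Cells in series carry the same charge, so the same 0.3235 mol of electrons passes through cell 2.
Co²⁺ + 2 e⁻ → Co, so n(Co) = 0.3235 / 2 = 0.1618 mol.
m(Co) = 0.1618 × 58.93 = 9.53 g.

9.53 g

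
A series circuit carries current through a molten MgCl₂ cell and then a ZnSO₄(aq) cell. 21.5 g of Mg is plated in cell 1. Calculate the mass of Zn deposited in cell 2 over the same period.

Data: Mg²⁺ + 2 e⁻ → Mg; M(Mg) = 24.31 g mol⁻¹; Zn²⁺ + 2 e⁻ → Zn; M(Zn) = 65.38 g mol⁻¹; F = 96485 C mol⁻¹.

57.8 g

n(Mg) = 21.5 / 24.31 = 0.8844 mol.
Since Mg²⁺ + 2 e⁻ → Mg, n(e⁻) passed = 2 × 0.8844 = 1.769 mol.
Cells in series carry the same charge, so the same 1.769 mol of electrons passes through cell 2.
Zn²⁺ + 2 e⁻ → Zn, so n(Zn) = 1.769 / 2 = 0.8844 mol.
m(Zn) = 0.8844 × 65.38 = 57.8 g.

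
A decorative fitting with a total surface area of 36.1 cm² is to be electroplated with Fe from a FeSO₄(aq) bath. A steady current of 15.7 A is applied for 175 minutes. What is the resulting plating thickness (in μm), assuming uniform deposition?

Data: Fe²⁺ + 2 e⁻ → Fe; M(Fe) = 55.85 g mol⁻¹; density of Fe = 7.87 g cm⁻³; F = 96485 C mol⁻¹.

Q = I·t = 15.70 × 10500 = 164800 C; n(e⁻) = 1.709 mol.
n(Fe) = n(e⁻)/2 = 0.8543 mol, so m = 0.8543 × 55.85 = 47.71 g.
Volume = m/ρ = 47.71 / 7.87 = 6.062 cm³.
Thickness = V/A = 6.062 / 36.1 = 0.168 cm = 1680 μm.

1680 μm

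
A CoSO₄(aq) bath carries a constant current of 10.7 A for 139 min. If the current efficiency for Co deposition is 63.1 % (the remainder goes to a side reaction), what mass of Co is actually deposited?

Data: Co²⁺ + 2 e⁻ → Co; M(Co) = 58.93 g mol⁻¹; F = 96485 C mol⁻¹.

17.2 g

Q = I·t = 10.70 × 8340.0 = 89240 C.
n(e⁻) = 89240/96485 = 0.9249 mol; theoretically n(Co) = 0.9249/2 = 0.4624 mol, m_theo = 27.25 g.
At 63.1 % efficiency, m_actual = 0.631 × 27.25 = 17.2 g.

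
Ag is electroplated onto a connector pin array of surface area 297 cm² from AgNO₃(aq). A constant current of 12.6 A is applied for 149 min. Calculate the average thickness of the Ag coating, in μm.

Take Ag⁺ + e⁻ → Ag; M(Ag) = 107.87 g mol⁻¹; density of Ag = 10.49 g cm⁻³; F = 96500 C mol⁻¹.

Q = I·t = 12.60 × 8940.0 = 112600 C; n(e⁻) = 1.167 mol.
n(Ag) = n(e⁻)/1 = 1.167 mol, so m = 1.167 × 107.87 = 125.9 g.
Volume = m/ρ = 125.9 / 10.49 = 12.00 cm³.
Thickness = V/A = 12.00 / 297 = 0.0404 cm = 404 μm.

404 μm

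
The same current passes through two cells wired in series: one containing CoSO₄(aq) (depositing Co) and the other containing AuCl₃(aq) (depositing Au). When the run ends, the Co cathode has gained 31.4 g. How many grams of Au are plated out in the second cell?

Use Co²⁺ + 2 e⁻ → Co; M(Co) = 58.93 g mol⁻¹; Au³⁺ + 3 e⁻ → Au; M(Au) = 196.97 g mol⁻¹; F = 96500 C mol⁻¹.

n(Co) = 31.4 / 58.93 = 0.5328 mol.
Since Co²⁺ + 2 e⁻ → Co, n(e⁻) passed = 2 × 0.5328 = 1.066 mol.
Cells in series carry the same charge, so the same 1.066 mol of electrons passes through cell 2.
Au³⁺ + 3 e⁻ → Au, so n(Au) = 1.066 / 3 = 0.3552 mol.
m(Au) = 0.3552 × 196.97 = 70.0 g.

70.0 g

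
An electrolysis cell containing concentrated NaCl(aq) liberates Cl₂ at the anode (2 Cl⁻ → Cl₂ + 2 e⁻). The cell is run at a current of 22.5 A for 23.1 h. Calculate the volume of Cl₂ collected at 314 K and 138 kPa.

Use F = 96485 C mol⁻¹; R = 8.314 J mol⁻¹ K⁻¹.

Q = I·t = 22.50 A × 83160 s = 1871000 C.
n(e⁻) = Q/F = 1871000 / 96485 = 19.39 mol.
2 electrons are transferred per Cl₂ molecule, so n(Cl₂) = 19.39 / 2 = 9.696 mol.
V = nRT/P = (9.696 × 8.314 × 314) / (138 × 10³ Pa) = 0.183 m³ = 183 L.

183 L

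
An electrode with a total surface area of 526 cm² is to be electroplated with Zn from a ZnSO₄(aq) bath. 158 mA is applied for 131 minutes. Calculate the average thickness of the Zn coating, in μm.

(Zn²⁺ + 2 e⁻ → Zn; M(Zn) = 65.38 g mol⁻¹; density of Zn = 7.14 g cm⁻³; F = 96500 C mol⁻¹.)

Q = I·t = 0.1580 × 7860.0 = 1242 C; n(e⁻) = 0.01287 mol.
n(Zn) = n(e⁻)/2 = 0.006435 mol, so m = 0.006435 × 65.38 = 0.4207 g.
Volume = m/ρ = 0.4207 / 7.14 = 0.05892 cm³.
Thickness = V/A = 0.05892 / 526 = 1.12 × 10⁻⁴ cm = 1.12 μm.

1.12 μm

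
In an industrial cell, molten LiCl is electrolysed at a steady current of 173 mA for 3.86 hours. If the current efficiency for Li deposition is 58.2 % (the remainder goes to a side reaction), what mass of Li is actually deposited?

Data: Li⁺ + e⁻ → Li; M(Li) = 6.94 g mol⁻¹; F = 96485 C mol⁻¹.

0.101 g

Q = I·t = 0.1730 × 13896 = 2404 C.
n(e⁻) = 2404/96485 = 0.02492 mol; theoretically n(Li) = 0.02492/1 = 0.02492 mol, m_theo = 0.1729 g.
At 58.2 % efficiency, m_actual = 0.582 × 0.1729 = 0.101 g.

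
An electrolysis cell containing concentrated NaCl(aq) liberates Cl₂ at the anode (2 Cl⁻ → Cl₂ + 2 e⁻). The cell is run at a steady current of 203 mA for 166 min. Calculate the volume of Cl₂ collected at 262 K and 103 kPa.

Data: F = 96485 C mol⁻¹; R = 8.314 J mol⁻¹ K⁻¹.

0.222 L

Q = I·t = 0.2030 A × 9960.0 s = 2022 C.
n(e⁻) = Q/F = 2022 / 96485 = 0.02096 mol.
2 electrons are transferred per Cl₂ molecule, so n(Cl₂) = 0.02096 / 2 = 0.01048 mol.
V = nRT/P = (0.01048 × 8.314 × 262) / (103 × 10³ Pa) = 2.22 × 10⁻⁴ m³ = 0.222 L.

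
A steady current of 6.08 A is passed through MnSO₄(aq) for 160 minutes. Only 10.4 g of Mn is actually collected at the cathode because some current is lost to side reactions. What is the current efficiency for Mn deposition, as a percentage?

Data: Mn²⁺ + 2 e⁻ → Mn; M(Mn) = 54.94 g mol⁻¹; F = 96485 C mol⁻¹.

62.6 %

Q = I·t = 6.080 × 9600.0 = 58370 C; n(e⁻) = 58370/96485 = 0.6049 mol.
Theoretical n(Mn) = n(e⁻)/2 = 0.3025 mol, i.e. m_theo = 0.3025 × 54.94 = 16.62 g.
Efficiency = m_actual / m_theo = 10.4 / 16.62 = 62.6 %.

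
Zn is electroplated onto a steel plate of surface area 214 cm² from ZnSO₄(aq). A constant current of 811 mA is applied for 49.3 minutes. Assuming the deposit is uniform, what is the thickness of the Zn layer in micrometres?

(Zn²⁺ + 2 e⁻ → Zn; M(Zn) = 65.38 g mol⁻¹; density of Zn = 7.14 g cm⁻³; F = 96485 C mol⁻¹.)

Q = I·t = 0.8110 × 2958.0 = 2399 C; n(e⁻) = 0.02486 mol.
n(Zn) = n(e⁻)/2 = 0.01243 mol, so m = 0.01243 × 65.38 = 0.8128 g.
Volume = m/ρ = 0.8128 / 7.14 = 0.1138 cm³.
Thickness = V/A = 0.1138 / 214 = 5.32 × 10⁻⁴ cm = 5.32 μm.

5.32 μm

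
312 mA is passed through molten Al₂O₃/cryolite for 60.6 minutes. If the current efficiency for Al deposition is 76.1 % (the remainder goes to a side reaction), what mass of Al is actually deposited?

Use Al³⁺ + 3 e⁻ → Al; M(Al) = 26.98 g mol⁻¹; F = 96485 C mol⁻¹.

Q = I·t = 0.3120 × 3636.0 = 1134 C.
n(e⁻) = 1134/96485 = 0.01176 mol; theoretically n(Al) = 0.01176/3 = 0.003919 mol, m_theo = 0.1057 g.
At 76.1 % efficiency, m_actual = 0.761 × 0.1057 = 0.0805 g.

0.0805 g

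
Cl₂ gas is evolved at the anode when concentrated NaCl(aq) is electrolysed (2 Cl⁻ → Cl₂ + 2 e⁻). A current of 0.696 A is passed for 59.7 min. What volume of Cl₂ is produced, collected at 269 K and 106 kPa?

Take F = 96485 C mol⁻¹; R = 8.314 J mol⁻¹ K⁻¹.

Q = I·t = 0.6960 A × 3582.0 s = 2493 C.
n(e⁻) = Q/F = 2493 / 96485 = 0.02584 mol.
2 electrons are transferred per Cl₂ molecule, so n(Cl₂) = 0.02584 / 2 = 0.01292 mol.
V = nRT/P = (0.01292 × 8.314 × 269) / (106 × 10³ Pa) = 2.73 × 10⁻⁴ m³ = 0.273 L.

0.273 L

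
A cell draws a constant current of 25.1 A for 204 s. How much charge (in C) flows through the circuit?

Q = I·t = 25.10 A × 204.00 s = 5120 C.

5120 C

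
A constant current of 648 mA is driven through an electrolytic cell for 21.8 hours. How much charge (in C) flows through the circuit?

Q = I·t = 0.6480 A × 78480 s = 50900 C.

50900 C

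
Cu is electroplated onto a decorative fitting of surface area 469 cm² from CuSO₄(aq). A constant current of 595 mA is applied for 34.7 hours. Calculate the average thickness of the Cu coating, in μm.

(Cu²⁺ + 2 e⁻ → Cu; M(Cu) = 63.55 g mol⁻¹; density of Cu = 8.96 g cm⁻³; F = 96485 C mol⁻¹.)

58.2 μm

Q = I·t = 0.5950 × 124920 = 74330 C; n(e⁻) = 0.7704 mol.
n(Cu) = n(e⁻)/2 = 0.3852 mol, so m = 0.3852 × 63.55 = 24.48 g.
Volume = m/ρ = 24.48 / 8.96 = 2.732 cm³.
Thickness = V/A = 2.732 / 469 = 0.00582 cm = 58.2 μm.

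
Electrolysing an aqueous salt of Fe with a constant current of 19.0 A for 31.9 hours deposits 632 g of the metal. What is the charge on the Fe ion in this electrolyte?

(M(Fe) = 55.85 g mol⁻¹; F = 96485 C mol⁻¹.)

Q = I·t = 19.00 A × 114840 s = 2182000 C, so n(e⁻) = 2182000/96485 = 22.61 mol.
n(Fe) deposited = 632 / 55.85 = 11.32 mol.
Electrons per atom = n(e⁻)/n(Fe) = 22.61 / 11.32 = 2.00 ≈ 2, so the ion is Fe²⁺.

+2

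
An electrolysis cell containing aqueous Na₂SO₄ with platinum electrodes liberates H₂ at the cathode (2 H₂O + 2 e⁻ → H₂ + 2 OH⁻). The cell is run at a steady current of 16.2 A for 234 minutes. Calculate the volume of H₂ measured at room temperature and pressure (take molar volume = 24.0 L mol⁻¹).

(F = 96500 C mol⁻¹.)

28.3 L

Q = I·t = 16.20 A × 14040 s = 227400 C.
n(e⁻) = Q/F = 227400 / 96500 = 2.357 mol.
2 electrons are transferred per H₂ molecule, so n(H₂) = 2.357 / 2 = 1.178 mol.
V = n × V_m = 1.178 × 24.0 = 28.3 L.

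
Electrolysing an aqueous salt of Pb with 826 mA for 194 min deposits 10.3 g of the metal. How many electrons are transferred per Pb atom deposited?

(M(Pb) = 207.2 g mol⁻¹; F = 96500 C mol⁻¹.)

Q = I·t = 0.8260 A × 11640 s = 9615 C, so n(e⁻) = 9615/96500 = 0.09963 mol.
n(Pb) deposited = 10.3 / 207.2 = 0.04971 mol.
Electrons per atom = n(e⁻)/n(Pb) = 0.09963 / 0.04971 = 2.00 ≈ 2, so the ion is Pb²⁺.

2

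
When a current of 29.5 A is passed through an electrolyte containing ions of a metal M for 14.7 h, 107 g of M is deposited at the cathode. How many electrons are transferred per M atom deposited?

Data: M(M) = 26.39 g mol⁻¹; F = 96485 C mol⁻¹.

4

Q = I·t = 29.50 A × 52920 s = 1561000 C, so n(e⁻) = 1561000/96485 = 16.18 mol.
n(M) deposited = 107 / 26.39 = 4.055 mol.
Electrons per atom = n(e⁻)/n(M) = 16.18 / 4.055 = 3.99 ≈ 4, so the ion is M⁴⁺.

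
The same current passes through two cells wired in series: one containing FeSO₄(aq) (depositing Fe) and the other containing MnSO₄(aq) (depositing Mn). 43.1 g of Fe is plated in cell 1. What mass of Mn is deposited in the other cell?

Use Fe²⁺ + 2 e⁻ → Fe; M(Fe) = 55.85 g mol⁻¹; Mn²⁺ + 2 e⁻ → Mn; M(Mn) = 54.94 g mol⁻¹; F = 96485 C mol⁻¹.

n(Fe) = 43.1 / 55.85 = 0.7717 mol.
Since Fe²⁺ + 2 e⁻ → Fe, n(e⁻) passed = 2 × 0.7717 = 1.543 mol.
Cells in series carry the same charge, so the same 1.543 mol of electrons passes through cell 2.
Mn²⁺ + 2 e⁻ → Mn, so n(Mn) = 1.543 / 2 = 0.7717 mol.
m(Mn) = 0.7717 × 54.94 = 42.4 g.

42.4 g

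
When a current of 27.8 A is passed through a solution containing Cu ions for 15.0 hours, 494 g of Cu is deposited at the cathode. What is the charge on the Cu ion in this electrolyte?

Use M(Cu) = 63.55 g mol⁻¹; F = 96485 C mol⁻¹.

Q = I·t = 27.80 A × 54000 s = 1501000 C, so n(e⁻) = 1501000/96485 = 15.56 mol.
n(Cu) deposited = 494 / 63.55 = 7.773 mol.
Electrons per atom = n(e⁻)/n(Cu) = 15.56 / 7.773 = 2.00 ≈ 2, so the ion is Cu²⁺.

+2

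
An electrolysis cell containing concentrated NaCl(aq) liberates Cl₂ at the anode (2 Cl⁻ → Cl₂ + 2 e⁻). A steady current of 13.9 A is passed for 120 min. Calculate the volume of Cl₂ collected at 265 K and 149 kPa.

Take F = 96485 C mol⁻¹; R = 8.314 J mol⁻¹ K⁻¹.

7.67 L

Q = I·t = 13.90 A × 7200.0 s = 100100 C.
n(e⁻) = Q/F = 100100 / 96485 = 1.037 mol.
2 electrons are transferred per Cl₂ molecule, so n(Cl₂) = 1.037 / 2 = 0.5186 mol.
V = nRT/P = (0.5186 × 8.314 × 265) / (149 × 10³ Pa) = 0.00767 m³ = 7.67 L.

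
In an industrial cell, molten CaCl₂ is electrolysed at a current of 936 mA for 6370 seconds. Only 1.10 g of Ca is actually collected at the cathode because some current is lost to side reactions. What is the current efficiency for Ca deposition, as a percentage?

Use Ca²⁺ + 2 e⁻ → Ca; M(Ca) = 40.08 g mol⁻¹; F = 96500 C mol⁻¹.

Q = I·t = 0.9360 × 6370.0 = 5962 C; n(e⁻) = 5962/96500 = 0.06179 mol.
Theoretical n(Ca) = n(e⁻)/2 = 0.03089 mol, i.e. m_theo = 0.03089 × 40.08 = 1.238 g.
Efficiency = m_actual / m_theo = 1.10 / 1.238 = 88.8 %.

88.8 %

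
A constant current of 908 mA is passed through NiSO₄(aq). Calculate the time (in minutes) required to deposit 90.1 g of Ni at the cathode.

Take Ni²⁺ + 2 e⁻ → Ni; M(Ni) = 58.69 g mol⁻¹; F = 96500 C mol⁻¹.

5440 min

n(Ni) = m/M = 90.1 / 58.69 = 1.535 mol.
Each Ni atom requires 2 electrons, so n(e⁻) = 2 × 1.535 = 3.070 mol.
Q = n(e⁻)·F = 3.070 × 96500 = 296300 C.
t = Q/I = 296300 / 0.9080 A = 326300 s = 5440 min.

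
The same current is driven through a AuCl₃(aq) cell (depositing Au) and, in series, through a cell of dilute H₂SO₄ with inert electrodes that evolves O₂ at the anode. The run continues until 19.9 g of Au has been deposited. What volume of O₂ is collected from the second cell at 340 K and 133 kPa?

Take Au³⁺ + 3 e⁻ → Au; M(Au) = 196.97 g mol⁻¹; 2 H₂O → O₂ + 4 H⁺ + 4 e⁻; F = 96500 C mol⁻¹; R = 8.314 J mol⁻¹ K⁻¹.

1.61 L

n(Au) = 19.9 / 196.97 = 0.1010 mol, so n(e⁻) = 3 × 0.1010 = 0.3031 mol.
The cells are in series, so the same 0.3031 mol of electrons passes through the second cell.
2 H₂O → O₂ + 4 H⁺ + 4 e⁻ — 4 mol e⁻ per mol O₂, so n(O₂) = 0.3031/4 = 0.07577 mol.
V = nRT/P = (0.07577 × 8.314 × 340) / (133 × 10³) = 0.00161 m³ = 1.61 L.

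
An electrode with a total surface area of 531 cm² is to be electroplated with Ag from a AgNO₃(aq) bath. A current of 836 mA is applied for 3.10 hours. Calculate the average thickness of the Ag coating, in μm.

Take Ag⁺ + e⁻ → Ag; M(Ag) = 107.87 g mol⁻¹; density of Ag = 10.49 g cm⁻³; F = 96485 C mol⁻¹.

18.7 μm

Q = I·t = 0.8360 × 11160 = 9330 C; n(e⁻) = 0.09670 mol.
n(Ag) = n(e⁻)/1 = 0.09670 mol, so m = 0.09670 × 107.87 = 10.43 g.
Volume = m/ρ = 10.43 / 10.49 = 0.9943 cm³.
Thickness = V/A = 0.9943 / 531 = 0.00187 cm = 18.7 μm.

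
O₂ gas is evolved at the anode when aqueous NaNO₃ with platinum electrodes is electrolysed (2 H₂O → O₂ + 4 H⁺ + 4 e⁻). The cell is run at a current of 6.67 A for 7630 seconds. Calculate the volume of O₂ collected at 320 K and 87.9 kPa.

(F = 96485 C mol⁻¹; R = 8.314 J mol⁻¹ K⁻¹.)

Q = I·t = 6.670 A × 7630.0 s = 50890 C.
n(e⁻) = Q/F = 50890 / 96485 = 0.5275 mol.
4 electrons are transferred per O₂ molecule, so n(O₂) = 0.5275 / 4 = 0.1319 mol.
V = nRT/P = (0.1319 × 8.314 × 320) / (87.9 × 10³ Pa) = 0.00399 m³ = 3.99 L.

3.99 L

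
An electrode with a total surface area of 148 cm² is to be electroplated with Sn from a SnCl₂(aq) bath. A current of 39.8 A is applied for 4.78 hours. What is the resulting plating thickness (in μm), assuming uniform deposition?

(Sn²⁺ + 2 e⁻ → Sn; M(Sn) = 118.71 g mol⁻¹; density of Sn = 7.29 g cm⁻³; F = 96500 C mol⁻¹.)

Q = I·t = 39.80 × 17208 = 684900 C; n(e⁻) = 7.097 mol.
n(Sn) = n(e⁻)/2 = 3.549 mol, so m = 3.549 × 118.71 = 421.3 g.
Volume = m/ρ = 421.3 / 7.29 = 57.79 cm³.
Thickness = V/A = 57.79 / 148 = 0.390 cm = 3900 μm.

3900 μm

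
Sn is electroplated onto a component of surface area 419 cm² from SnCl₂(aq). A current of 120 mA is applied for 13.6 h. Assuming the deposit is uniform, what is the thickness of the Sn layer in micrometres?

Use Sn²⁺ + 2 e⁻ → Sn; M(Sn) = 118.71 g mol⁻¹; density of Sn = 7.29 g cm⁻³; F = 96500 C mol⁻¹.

11.8 μm

Q = I·t = 0.1200 × 48960 = 5875 C; n(e⁻) = 0.06088 mol.
n(Sn) = n(e⁻)/2 = 0.03044 mol, so m = 0.03044 × 118.71 = 3.614 g.
Volume = m/ρ = 3.614 / 7.29 = 0.4957 cm³.
Thickness = V/A = 0.4957 / 419 = 0.00118 cm = 11.8 μm.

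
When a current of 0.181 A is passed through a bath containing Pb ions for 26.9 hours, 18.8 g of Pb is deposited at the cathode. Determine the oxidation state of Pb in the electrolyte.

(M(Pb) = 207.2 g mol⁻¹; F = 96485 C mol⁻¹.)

+2

Q = I·t = 0.1810 A × 96840 s = 17530 C, so n(e⁻) = 17530/96485 = 0.1817 mol.
n(Pb) deposited = 18.8 / 207.2 = 0.09073 mol.
Electrons per atom = n(e⁻)/n(Pb) = 0.1817 / 0.09073 = 2.00 ≈ 2, so the ion is Pb²⁺.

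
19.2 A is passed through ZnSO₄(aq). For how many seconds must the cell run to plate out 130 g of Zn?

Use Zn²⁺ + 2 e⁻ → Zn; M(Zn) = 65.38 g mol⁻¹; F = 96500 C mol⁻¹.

n(Zn) = m/M = 130 / 65.38 = 1.988 mol.
Each Zn atom requires 2 electrons, so n(e⁻) = 2 × 1.988 = 3.977 mol.
Q = n(e⁻)·F = 3.977 × 96500 = 383800 C.
t = Q/I = 383800 / 19.20 A = 19990 s.

20000 s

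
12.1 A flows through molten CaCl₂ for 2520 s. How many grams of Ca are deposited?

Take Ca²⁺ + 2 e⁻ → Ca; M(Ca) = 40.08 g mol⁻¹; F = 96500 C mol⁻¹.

Q = I·t = 12.10 A × 2520.0 s = 30490 C.
n(e⁻) = Q/F = 30490 / 96500 = 0.3160 mol.
Ca²⁺ + 2 e⁻ → Ca, so n(Ca) = n(e⁻)/2 = 0.1580 mol.
m = n·M = 0.1580 × 40.08 = 6.33 g.

6.33 g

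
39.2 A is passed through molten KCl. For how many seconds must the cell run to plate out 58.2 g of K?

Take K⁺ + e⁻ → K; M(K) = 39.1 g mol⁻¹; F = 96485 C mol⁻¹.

3660 s

n(K) = m/M = 58.2 / 39.1 = 1.488 mol.
Each K atom requires 1 electron, so n(e⁻) = 1 × 1.488 = 1.488 mol.
Q = n(e⁻)·F = 1.488 × 96485 = 143600 C.
t = Q/I = 143600 / 39.20 A = 3664 s.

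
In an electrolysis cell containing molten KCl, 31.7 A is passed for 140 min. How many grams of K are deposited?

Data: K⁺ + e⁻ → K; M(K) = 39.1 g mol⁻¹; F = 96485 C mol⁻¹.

108 g

Q = I·t = 31.70 A × 8400.0 s = 266300 C.
n(e⁻) = Q/F = 266300 / 96485 = 2.760 mol.
K⁺ + e⁻ → K, so n(K) = n(e⁻)/1 = 2.760 mol.
m = n·M = 2.760 × 39.1 = 108 g.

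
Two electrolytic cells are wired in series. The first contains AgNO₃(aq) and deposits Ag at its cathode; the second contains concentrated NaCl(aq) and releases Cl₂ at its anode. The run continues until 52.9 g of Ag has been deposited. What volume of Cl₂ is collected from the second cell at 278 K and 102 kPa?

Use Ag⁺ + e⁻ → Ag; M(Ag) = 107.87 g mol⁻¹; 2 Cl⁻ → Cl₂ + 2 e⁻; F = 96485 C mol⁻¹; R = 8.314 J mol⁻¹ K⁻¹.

n(Ag) = 52.9 / 107.87 = 0.4904 mol, so n(e⁻) = 1 × 0.4904 = 0.4904 mol.
The cells are in series, so the same 0.4904 mol of electrons passes through the second cell.
2 Cl⁻ → Cl₂ + 2 e⁻ — 2 mol e⁻ per mol Cl₂, so n(Cl₂) = 0.4904/2 = 0.2452 mol.
V = nRT/P = (0.2452 × 8.314 × 278) / (102 × 10³) = 0.00556 m³ = 5.56 L.

5.56 L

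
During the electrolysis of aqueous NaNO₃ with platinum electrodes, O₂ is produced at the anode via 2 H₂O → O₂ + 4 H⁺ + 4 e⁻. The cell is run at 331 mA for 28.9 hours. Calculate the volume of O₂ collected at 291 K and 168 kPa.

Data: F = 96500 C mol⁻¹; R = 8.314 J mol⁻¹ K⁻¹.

Q = I·t = 0.3310 A × 104040 s = 34440 C.
n(e⁻) = Q/F = 34440 / 96500 = 0.3569 mol.
4 electrons are transferred per O₂ molecule, so n(O₂) = 0.3569 / 4 = 0.08922 mol.
V = nRT/P = (0.08922 × 8.314 × 291) / (168 × 10³ Pa) = 0.00128 m³ = 1.28 L.

1.28 L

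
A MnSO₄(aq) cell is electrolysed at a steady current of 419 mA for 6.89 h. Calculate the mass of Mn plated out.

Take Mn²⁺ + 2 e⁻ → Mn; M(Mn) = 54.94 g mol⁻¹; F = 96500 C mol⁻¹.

2.96 g

Q = I·t = 0.4190 A × 24804 s = 10390 C.
n(e⁻) = Q/F = 10390 / 96500 = 0.1077 mol.
Mn²⁺ + 2 e⁻ → Mn, so n(Mn) = n(e⁻)/2 = 0.05385 mol.
m = n·M = 0.05385 × 54.94 = 2.96 g.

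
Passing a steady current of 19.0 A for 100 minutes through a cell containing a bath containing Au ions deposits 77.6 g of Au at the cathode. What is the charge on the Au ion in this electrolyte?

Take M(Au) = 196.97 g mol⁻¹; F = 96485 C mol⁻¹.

Q = I·t = 19.00 A × 6000.0 s = 114000 C, so n(e⁻) = 114000/96485 = 1.182 mol.
n(Au) deposited = 77.6 / 196.97 = 0.3940 mol.
Electrons per atom = n(e⁻)/n(Au) = 1.182 / 0.3940 = 3.00 ≈ 3, so the ion is Au³⁺.

+3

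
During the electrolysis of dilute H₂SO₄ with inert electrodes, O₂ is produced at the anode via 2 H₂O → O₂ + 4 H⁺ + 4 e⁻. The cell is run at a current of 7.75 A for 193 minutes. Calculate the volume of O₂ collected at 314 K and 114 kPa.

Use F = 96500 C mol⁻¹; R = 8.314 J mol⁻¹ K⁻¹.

5.32 L

Q = I·t = 7.750 A × 11580 s = 89740 C.
n(e⁻) = Q/F = 89740 / 96500 = 0.9300 mol.
4 electrons are transferred per O₂ molecule, so n(O₂) = 0.9300 / 4 = 0.2325 mol.
V = nRT/P = (0.2325 × 8.314 × 314) / (114 × 10³ Pa) = 0.00532 m³ = 5.32 L.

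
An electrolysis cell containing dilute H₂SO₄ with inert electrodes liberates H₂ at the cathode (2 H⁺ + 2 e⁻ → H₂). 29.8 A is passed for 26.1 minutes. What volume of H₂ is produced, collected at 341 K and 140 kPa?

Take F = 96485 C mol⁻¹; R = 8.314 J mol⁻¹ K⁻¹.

Q = I·t = 29.80 A × 1566.0 s = 46670 C.
n(e⁻) = Q/F = 46670 / 96485 = 0.4837 mol.
2 electrons are transferred per H₂ molecule, so n(H₂) = 0.4837 / 2 = 0.2418 mol.
V = nRT/P = (0.2418 × 8.314 × 341) / (140 × 10³ Pa) = 0.00490 m³ = 4.90 L.

4.90 L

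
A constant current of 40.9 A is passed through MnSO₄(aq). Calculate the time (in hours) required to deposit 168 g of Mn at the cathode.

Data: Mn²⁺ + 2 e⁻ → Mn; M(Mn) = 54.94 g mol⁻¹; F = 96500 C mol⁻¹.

4.01 h

n(Mn) = m/M = 168 / 54.94 = 3.058 mol.
Each Mn atom requires 2 electrons, so n(e⁻) = 2 × 3.058 = 6.116 mol.
Q = n(e⁻)·F = 6.116 × 96500 = 590200 C.
t = Q/I = 590200 / 40.90 A = 14430 s = 4.01 h.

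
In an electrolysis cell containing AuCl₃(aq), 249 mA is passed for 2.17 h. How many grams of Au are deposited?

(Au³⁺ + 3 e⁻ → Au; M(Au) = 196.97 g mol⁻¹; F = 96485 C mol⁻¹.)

1.32 g

Q = I·t = 0.2490 A × 7812.0 s = 1945 C.
n(e⁻) = Q/F = 1945 / 96485 = 0.02016 mol.
Au³⁺ + 3 e⁻ → Au, so n(Au) = n(e⁻)/3 = 0.006720 mol.
m = n·M = 0.006720 × 196.97 = 1.32 g.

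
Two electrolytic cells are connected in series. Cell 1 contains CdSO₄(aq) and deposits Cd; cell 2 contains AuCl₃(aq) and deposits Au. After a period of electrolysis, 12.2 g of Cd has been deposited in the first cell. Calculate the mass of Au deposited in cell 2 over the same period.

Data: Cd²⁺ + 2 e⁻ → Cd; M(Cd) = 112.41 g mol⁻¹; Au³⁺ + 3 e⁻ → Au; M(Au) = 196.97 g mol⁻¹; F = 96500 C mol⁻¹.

14.3 g

n(Cd) = 12.2 / 112.41 = 0.1085 mol.
Since Cd²⁺ + 2 e⁻ → Cd, n(e⁻) passed = 2 × 0.1085 = 0.2171 mol.
Cells in series carry the same charge, so the same 0.2171 mol of electrons passes through cell 2.
Au³⁺ + 3 e⁻ → Au, so n(Au) = 0.2171 / 3 = 0.07235 mol.
m(Au) = 0.07235 × 196.97 = 14.3 g.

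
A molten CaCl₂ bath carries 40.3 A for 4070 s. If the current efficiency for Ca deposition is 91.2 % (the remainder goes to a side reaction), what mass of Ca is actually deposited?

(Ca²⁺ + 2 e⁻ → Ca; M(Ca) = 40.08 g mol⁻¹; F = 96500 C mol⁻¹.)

31.1 g

Q = I·t = 40.30 × 4070.0 = 164000 C.
n(e⁻) = 164000/96500 = 1.700 mol; theoretically n(Ca) = 1.700/2 = 0.8498 mol, m_theo = 34.06 g.
At 91.2 % efficiency, m_actual = 0.912 × 34.06 = 31.1 g.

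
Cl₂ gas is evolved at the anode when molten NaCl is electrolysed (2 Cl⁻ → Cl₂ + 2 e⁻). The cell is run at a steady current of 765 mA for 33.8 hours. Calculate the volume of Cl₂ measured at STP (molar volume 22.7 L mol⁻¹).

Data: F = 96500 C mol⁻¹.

10.9 L

Q = I·t = 0.7650 A × 121680 s = 93090 C.
n(e⁻) = Q/F = 93090 / 96500 = 0.9646 mol.
2 electrons are transferred per Cl₂ molecule, so n(Cl₂) = 0.9646 / 2 = 0.4823 mol.
V = n × V_m = 0.4823 × 22.7 = 10.9 L.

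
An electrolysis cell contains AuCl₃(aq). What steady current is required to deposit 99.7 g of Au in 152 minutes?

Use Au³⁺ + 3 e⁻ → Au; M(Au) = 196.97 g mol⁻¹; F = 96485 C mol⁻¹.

16.1 A

n(Au) = 99.7 / 196.97 = 0.5062 mol.
n(e⁻) = 3 × 0.5062 = 1.519 mol.
Q = n(e⁻)·F = 1.519 × 96485 = 146500 C.
I = Q/t = 146500 / 9120.0 s = 16.1 A.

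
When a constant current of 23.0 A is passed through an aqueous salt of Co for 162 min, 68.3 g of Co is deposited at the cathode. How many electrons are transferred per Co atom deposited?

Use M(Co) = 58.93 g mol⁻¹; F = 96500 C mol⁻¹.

2

Q = I·t = 23.00 A × 9720.0 s = 223600 C, so n(e⁻) = 223600/96500 = 2.317 mol.
n(Co) deposited = 68.3 / 58.93 = 1.159 mol.
Electrons per atom = n(e⁻)/n(Co) = 2.317 / 1.159 = 2.00 ≈ 2, so the ion is Co²⁺.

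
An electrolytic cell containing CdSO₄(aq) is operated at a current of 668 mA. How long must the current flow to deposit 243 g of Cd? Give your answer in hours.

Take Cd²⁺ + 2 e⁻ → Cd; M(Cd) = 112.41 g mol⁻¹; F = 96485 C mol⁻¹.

173 h

n(Cd) = m/M = 243 / 112.41 = 2.162 mol.
Each Cd atom requires 2 electrons, so n(e⁻) = 2 × 2.162 = 4.323 mol.
Q = n(e⁻)·F = 4.323 × 96485 = 417100 C.
t = Q/I = 417100 / 0.6680 A = 624500 s = 173 h.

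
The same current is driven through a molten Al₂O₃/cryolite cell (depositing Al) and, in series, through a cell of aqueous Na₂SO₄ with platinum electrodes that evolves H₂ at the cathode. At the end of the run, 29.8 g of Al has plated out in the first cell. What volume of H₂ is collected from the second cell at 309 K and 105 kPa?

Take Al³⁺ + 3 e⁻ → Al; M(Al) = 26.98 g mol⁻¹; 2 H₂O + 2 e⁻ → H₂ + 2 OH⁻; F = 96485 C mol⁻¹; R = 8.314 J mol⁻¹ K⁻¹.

n(Al) = 29.8 / 26.98 = 1.105 mol, so n(e⁻) = 3 × 1.105 = 3.314 mol.
The cells are in series, so the same 3.314 mol of electrons passes through the second cell.
2 H₂O + 2 e⁻ → H₂ + 2 OH⁻ — 2 mol e⁻ per mol H₂, so n(H₂) = 3.314/2 = 1.657 mol.
V = nRT/P = (1.657 × 8.314 × 309) / (105 × 10³) = 0.0405 m³ = 40.5 L.

40.5 L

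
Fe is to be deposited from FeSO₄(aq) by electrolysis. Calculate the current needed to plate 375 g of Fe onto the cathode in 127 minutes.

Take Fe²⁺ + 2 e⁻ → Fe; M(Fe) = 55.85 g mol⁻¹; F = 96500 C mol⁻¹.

170 A

n(Fe) = 375 / 55.85 = 6.714 mol.
n(e⁻) = 2 × 6.714 = 13.43 mol.
Q = n(e⁻)·F = 13.43 × 96500 = 1296000 C.
I = Q/t = 1296000 / 7620.0 s = 170 A.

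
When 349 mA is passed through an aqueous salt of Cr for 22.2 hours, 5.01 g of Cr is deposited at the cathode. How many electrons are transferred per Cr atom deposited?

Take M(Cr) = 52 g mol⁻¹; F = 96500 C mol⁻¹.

Q = I·t = 0.3490 A × 79920 s = 27890 C, so n(e⁻) = 27890/96500 = 0.2890 mol.
n(Cr) deposited = 5.01 / 52 = 0.09635 mol.
Electrons per atom = n(e⁻)/n(Cr) = 0.2890 / 0.09635 = 3.00 ≈ 3, so the ion is Cr³⁺.

3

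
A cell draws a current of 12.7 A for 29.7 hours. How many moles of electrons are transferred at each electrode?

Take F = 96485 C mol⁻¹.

14.1 mol

Q = I·t = 12.70 A × 106920 s = 1358000 C.
n(e⁻) = Q/F = 1358000 / 96485 = 14.1 mol.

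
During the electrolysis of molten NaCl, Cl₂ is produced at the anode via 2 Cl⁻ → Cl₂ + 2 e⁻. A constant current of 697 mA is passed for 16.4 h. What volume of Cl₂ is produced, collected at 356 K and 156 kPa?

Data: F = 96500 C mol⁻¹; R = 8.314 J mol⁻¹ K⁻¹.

Q = I·t = 0.6970 A × 59040 s = 41150 C.
n(e⁻) = Q/F = 41150 / 96500 = 0.4264 mol.
2 electrons are transferred per Cl₂ molecule, so n(Cl₂) = 0.4264 / 2 = 0.2132 mol.
V = nRT/P = (0.2132 × 8.314 × 356) / (156 × 10³ Pa) = 0.00405 m³ = 4.05 L.

4.05 L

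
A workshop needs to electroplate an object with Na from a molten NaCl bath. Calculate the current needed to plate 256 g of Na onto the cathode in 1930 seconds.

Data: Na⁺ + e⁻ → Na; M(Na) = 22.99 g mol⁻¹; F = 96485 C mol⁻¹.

557 A

n(Na) = 256 / 22.99 = 11.14 mol.
n(e⁻) = 1 × 11.14 = 11.14 mol.
Q = n(e⁻)·F = 11.14 × 96485 = 1074000 C.
I = Q/t = 1074000 / 1930.0 s = 557 A.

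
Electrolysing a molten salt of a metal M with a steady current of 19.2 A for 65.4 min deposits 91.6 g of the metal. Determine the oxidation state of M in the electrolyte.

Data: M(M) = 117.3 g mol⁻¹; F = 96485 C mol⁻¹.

+1

Q = I·t = 19.20 A × 3924.0 s = 75340 C, so n(e⁻) = 75340/96485 = 0.7809 mol.
n(M) deposited = 91.6 / 117.3 = 0.7809 mol.
Electrons per atom = n(e⁻)/n(M) = 0.7809 / 0.7809 = 1.00 ≈ 1, so the ion is M⁺.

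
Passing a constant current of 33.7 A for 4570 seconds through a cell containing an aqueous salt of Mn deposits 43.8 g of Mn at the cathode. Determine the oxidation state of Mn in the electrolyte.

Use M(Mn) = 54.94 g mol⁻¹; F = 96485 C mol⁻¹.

Q = I·t = 33.70 A × 4570.0 s = 154000 C, so n(e⁻) = 154000/96485 = 1.596 mol.
n(Mn) deposited = 43.8 / 54.94 = 0.7972 mol.
Electrons per atom = n(e⁻)/n(Mn) = 1.596 / 0.7972 = 2.00 ≈ 2, so the ion is Mn²⁺.

+2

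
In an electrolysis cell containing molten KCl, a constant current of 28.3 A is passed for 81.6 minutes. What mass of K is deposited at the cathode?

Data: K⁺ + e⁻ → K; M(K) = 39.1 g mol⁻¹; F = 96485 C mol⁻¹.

56.1 g

Q = I·t = 28.30 A × 4896.0 s = 138600 C.
n(e⁻) = Q/F = 138600 / 96485 = 1.436 mol.
K⁺ + e⁻ → K, so n(K) = n(e⁻)/1 = 1.436 mol.
m = n·M = 1.436 × 39.1 = 56.1 g.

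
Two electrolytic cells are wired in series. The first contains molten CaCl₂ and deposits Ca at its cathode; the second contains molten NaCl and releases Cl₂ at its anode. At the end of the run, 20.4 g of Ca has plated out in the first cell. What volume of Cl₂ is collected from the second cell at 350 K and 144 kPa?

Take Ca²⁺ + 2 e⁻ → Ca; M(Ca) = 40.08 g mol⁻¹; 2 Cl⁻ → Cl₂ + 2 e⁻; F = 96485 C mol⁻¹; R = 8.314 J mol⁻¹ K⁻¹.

n(Ca) = 20.4 / 40.08 = 0.5090 mol, so n(e⁻) = 2 × 0.5090 = 1.018 mol.
The cells are in series, so the same 1.018 mol of electrons passes through the second cell.
2 Cl⁻ → Cl₂ + 2 e⁻ — 2 mol e⁻ per mol Cl₂, so n(Cl₂) = 1.018/2 = 0.5090 mol.
V = nRT/P = (0.5090 × 8.314 × 350) / (144 × 10³) = 0.0103 m³ = 10.3 L.

10.3 L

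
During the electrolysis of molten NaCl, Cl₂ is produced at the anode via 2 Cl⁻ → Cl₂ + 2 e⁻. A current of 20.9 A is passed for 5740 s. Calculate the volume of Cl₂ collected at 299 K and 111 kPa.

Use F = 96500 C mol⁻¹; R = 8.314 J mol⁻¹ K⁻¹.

Q = I·t = 20.90 A × 5740.0 s = 120000 C.
n(e⁻) = Q/F = 120000 / 96500 = 1.243 mol.
2 electrons are transferred per Cl₂ molecule, so n(Cl₂) = 1.243 / 2 = 0.6216 mol.
V = nRT/P = (0.6216 × 8.314 × 299) / (111 × 10³ Pa) = 0.0139 m³ = 13.9 L.

13.9 L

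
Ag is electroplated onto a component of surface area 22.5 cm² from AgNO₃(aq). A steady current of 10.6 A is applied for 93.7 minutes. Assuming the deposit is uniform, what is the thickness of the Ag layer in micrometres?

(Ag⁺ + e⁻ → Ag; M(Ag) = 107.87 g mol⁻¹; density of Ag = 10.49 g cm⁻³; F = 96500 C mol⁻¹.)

2820 μm

Q = I·t = 10.60 × 5622.0 = 59590 C; n(e⁻) = 0.6175 mol.
n(Ag) = n(e⁻)/1 = 0.6175 mol, so m = 0.6175 × 107.87 = 66.61 g.
Volume = m/ρ = 66.61 / 10.49 = 6.350 cm³.
Thickness = V/A = 6.350 / 22.5 = 0.282 cm = 2820 μm.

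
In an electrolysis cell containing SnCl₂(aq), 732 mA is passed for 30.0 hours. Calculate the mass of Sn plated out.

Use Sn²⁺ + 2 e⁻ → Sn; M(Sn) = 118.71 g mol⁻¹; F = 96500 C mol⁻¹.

Q = I·t = 0.7320 A × 108000 s = 79060 C.
n(e⁻) = Q/F = 79060 / 96500 = 0.8192 mol.
Sn²⁺ + 2 e⁻ → Sn, so n(Sn) = n(e⁻)/2 = 0.4096 mol.
m = n·M = 0.4096 × 118.71 = 48.6 g.

48.6 g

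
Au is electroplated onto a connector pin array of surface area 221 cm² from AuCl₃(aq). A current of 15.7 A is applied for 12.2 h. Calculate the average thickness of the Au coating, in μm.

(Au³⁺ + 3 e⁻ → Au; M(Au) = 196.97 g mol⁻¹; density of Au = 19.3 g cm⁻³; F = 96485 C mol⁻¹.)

Q = I·t = 15.70 × 43920 = 689500 C; n(e⁻) = 7.147 mol.
n(Au) = n(e⁻)/3 = 2.382 mol, so m = 2.382 × 196.97 = 469.2 g.
Volume = m/ρ = 469.2 / 19.3 = 24.31 cm³.
Thickness = V/A = 24.31 / 221 = 0.110 cm = 1100 μm.

1100 μm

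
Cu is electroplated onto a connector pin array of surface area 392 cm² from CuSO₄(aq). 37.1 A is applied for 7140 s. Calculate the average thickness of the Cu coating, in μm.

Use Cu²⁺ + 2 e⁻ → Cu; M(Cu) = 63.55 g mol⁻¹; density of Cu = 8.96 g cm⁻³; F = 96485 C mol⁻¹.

248 μm

Q = I·t = 37.10 × 7140.0 = 264900 C; n(e⁻) = 2.745 mol.
n(Cu) = n(e⁻)/2 = 1.373 mol, so m = 1.373 × 63.55 = 87.24 g.
Volume = m/ρ = 87.24 / 8.96 = 9.736 cm³.
Thickness = V/A = 9.736 / 392 = 0.0248 cm = 248 μm.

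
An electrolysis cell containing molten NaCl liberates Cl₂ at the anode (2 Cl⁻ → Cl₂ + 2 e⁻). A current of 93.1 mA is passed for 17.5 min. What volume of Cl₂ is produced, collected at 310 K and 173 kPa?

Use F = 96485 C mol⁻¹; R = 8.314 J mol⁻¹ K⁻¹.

0.00755 L

Q = I·t = 0.09310 A × 1050.0 s = 97.75 C.
n(e⁻) = Q/F = 97.75 / 96485 = 0.001013 mol.
2 electrons are transferred per Cl₂ molecule, so n(Cl₂) = 0.001013 / 2 = 0.0005066 mol.
V = nRT/P = (0.0005066 × 8.314 × 310) / (173 × 10³ Pa) = 7.55 × 10⁻⁶ m³ = 0.00755 L.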